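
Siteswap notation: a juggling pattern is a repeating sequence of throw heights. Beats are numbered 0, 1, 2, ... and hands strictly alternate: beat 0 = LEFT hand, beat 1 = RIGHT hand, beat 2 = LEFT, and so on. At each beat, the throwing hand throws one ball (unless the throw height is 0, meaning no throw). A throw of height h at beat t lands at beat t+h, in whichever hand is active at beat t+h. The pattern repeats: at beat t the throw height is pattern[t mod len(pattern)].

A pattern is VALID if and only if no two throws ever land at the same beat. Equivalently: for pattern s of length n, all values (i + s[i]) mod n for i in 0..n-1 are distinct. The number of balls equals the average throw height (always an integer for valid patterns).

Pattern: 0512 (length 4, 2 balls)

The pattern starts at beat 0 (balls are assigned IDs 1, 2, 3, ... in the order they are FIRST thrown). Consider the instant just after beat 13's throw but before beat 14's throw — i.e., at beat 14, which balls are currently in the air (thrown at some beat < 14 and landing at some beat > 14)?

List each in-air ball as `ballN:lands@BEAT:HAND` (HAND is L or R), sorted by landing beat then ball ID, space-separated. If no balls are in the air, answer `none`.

Beat 1 (R): throw ball1 h=5 -> lands@6:L; in-air after throw: [b1@6:L]
Beat 2 (L): throw ball2 h=1 -> lands@3:R; in-air after throw: [b2@3:R b1@6:L]
Beat 3 (R): throw ball2 h=2 -> lands@5:R; in-air after throw: [b2@5:R b1@6:L]
Beat 5 (R): throw ball2 h=5 -> lands@10:L; in-air after throw: [b1@6:L b2@10:L]
Beat 6 (L): throw ball1 h=1 -> lands@7:R; in-air after throw: [b1@7:R b2@10:L]
Beat 7 (R): throw ball1 h=2 -> lands@9:R; in-air after throw: [b1@9:R b2@10:L]
Beat 9 (R): throw ball1 h=5 -> lands@14:L; in-air after throw: [b2@10:L b1@14:L]
Beat 10 (L): throw ball2 h=1 -> lands@11:R; in-air after throw: [b2@11:R b1@14:L]
Beat 11 (R): throw ball2 h=2 -> lands@13:R; in-air after throw: [b2@13:R b1@14:L]
Beat 13 (R): throw ball2 h=5 -> lands@18:L; in-air after throw: [b1@14:L b2@18:L]
Beat 14 (L): throw ball1 h=1 -> lands@15:R; in-air after throw: [b1@15:R b2@18:L]

Answer: ball2:lands@18:L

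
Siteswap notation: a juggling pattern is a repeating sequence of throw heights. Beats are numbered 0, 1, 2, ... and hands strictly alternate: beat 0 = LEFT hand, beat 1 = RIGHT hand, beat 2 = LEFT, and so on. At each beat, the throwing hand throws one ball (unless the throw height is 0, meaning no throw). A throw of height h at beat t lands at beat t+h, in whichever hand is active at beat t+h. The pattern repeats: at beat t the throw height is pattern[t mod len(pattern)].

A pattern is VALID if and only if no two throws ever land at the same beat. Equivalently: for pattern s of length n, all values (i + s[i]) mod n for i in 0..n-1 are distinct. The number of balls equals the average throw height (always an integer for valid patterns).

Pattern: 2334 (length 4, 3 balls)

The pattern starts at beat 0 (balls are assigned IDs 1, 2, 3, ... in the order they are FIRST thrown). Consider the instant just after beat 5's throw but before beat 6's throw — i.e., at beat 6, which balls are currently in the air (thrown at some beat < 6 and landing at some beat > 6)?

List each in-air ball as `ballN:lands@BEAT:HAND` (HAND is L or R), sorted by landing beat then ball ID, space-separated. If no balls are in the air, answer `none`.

Beat 0 (L): throw ball1 h=2 -> lands@2:L; in-air after throw: [b1@2:L]
Beat 1 (R): throw ball2 h=3 -> lands@4:L; in-air after throw: [b1@2:L b2@4:L]
Beat 2 (L): throw ball1 h=3 -> lands@5:R; in-air after throw: [b2@4:L b1@5:R]
Beat 3 (R): throw ball3 h=4 -> lands@7:R; in-air after throw: [b2@4:L b1@5:R b3@7:R]
Beat 4 (L): throw ball2 h=2 -> lands@6:L; in-air after throw: [b1@5:R b2@6:L b3@7:R]
Beat 5 (R): throw ball1 h=3 -> lands@8:L; in-air after throw: [b2@6:L b3@7:R b1@8:L]
Beat 6 (L): throw ball2 h=3 -> lands@9:R; in-air after throw: [b3@7:R b1@8:L b2@9:R]

Answer: ball3:lands@7:R ball1:lands@8:L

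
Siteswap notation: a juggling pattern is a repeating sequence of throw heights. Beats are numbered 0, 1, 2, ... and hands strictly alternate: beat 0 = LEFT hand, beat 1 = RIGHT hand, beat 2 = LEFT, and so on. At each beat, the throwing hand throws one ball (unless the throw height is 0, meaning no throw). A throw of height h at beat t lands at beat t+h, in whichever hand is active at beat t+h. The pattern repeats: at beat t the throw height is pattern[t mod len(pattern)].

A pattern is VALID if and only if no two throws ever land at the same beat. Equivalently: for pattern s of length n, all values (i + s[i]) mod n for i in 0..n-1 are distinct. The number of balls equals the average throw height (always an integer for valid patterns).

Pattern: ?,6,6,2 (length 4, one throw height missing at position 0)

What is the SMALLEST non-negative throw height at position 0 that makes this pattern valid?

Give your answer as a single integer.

i=0: s[i]=? (unknown)
i=1: (1 + 6) mod 4 = 3
i=2: (2 + 6) mod 4 = 0
i=3: (3 + 2) mod 4 = 1
Known residues: [0, 1, 3]; need a permutation of 0..3, so missing residue r = 2
Need (0 + s) mod 4 = 2; smallest s = (2 - 0) mod 4 = 2

Answer: 2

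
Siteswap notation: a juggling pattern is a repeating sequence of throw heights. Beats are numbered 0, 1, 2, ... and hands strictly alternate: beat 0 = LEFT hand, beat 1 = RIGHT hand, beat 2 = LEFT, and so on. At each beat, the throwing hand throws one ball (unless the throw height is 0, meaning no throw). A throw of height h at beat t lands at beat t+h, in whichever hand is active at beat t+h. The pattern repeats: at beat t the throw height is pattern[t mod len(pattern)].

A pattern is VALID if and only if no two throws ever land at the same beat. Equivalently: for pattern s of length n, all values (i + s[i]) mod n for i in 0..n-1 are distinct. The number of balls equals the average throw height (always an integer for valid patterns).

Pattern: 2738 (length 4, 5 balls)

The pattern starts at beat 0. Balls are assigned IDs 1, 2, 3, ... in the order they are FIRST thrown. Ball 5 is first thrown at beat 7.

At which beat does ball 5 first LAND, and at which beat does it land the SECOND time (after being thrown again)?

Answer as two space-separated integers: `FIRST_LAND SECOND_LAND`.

Beat 0 (L): throw ball1 h=2 -> lands@2:L; in-air after throw: [b1@2:L]
Beat 1 (R): throw ball2 h=7 -> lands@8:L; in-air after throw: [b1@2:L b2@8:L]
Beat 2 (L): throw ball1 h=3 -> lands@5:R; in-air after throw: [b1@5:R b2@8:L]
Beat 3 (R): throw ball3 h=8 -> lands@11:R; in-air after throw: [b1@5:R b2@8:L b3@11:R]
Beat 4 (L): throw ball4 h=2 -> lands@6:L; in-air after throw: [b1@5:R b4@6:L b2@8:L b3@11:R]
Beat 5 (R): throw ball1 h=7 -> lands@12:L; in-air after throw: [b4@6:L b2@8:L b3@11:R b1@12:L]
Beat 6 (L): throw ball4 h=3 -> lands@9:R; in-air after throw: [b2@8:L b4@9:R b3@11:R b1@12:L]
Beat 7 (R): throw ball5 h=8 -> lands@15:R; in-air after throw: [b2@8:L b4@9:R b3@11:R b1@12:L b5@15:R]
Beat 8 (L): throw ball2 h=2 -> lands@10:L; in-air after throw: [b4@9:R b2@10:L b3@11:R b1@12:L b5@15:R]
Beat 9 (R): throw ball4 h=7 -> lands@16:L; in-air after throw: [b2@10:L b3@11:R b1@12:L b5@15:R b4@16:L]
Beat 10 (L): throw ball2 h=3 -> lands@13:R; in-air after throw: [b3@11:R b1@12:L b2@13:R b5@15:R b4@16:L]
Beat 11 (R): throw ball3 h=8 -> lands@19:R; in-air after throw: [b1@12:L b2@13:R b5@15:R b4@16:L b3@19:R]
Beat 12 (L): throw ball1 h=2 -> lands@14:L; in-air after throw: [b2@13:R b1@14:L b5@15:R b4@16:L b3@19:R]
Beat 13 (R): throw ball2 h=7 -> lands@20:L; in-air after throw: [b1@14:L b5@15:R b4@16:L b3@19:R b2@20:L]
Beat 14 (L): throw ball1 h=3 -> lands@17:R; in-air after throw: [b5@15:R b4@16:L b1@17:R b3@19:R b2@20:L]
Beat 15 (R): throw ball5 h=8 -> lands@23:R; in-air after throw: [b4@16:L b1@17:R b3@19:R b2@20:L b5@23:R]
Beat 16 (L): throw ball4 h=2 -> lands@18:L; in-air after throw: [b1@17:R b4@18:L b3@19:R b2@20:L b5@23:R]
Beat 17 (R): throw ball1 h=7 -> lands@24:L; in-air after throw: [b4@18:L b3@19:R b2@20:L b5@23:R b1@24:L]
Beat 18 (L): throw ball4 h=3 -> lands@21:R; in-air after throw: [b3@19:R b2@20:L b4@21:R b5@23:R b1@24:L]
Beat 19 (R): throw ball3 h=8 -> lands@27:R; in-air after throw: [b2@20:L b4@21:R b5@23:R b1@24:L b3@27:R]
Ball 5: thrown@7 h=8 -> first land @15; rethrown@15 h=8 -> second land @23

Answer: 15 23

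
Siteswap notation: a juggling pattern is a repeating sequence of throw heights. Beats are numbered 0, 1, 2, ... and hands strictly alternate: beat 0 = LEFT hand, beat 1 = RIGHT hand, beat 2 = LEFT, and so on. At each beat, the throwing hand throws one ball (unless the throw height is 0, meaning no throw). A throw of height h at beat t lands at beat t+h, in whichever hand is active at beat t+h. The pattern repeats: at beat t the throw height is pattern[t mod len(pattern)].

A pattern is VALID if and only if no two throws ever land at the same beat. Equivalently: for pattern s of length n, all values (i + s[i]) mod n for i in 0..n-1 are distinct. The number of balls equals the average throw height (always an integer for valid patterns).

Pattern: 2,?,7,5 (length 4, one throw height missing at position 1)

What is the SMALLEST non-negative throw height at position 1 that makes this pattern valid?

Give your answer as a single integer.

Answer: 2

Derivation:
i=0: (0 + 2) mod 4 = 2
i=1: s[i]=? (unknown)
i=2: (2 + 7) mod 4 = 1
i=3: (3 + 5) mod 4 = 0
Known residues: [0, 1, 2]; need a permutation of 0..3, so missing residue r = 3
Need (1 + s) mod 4 = 3; smallest s = (3 - 1) mod 4 = 2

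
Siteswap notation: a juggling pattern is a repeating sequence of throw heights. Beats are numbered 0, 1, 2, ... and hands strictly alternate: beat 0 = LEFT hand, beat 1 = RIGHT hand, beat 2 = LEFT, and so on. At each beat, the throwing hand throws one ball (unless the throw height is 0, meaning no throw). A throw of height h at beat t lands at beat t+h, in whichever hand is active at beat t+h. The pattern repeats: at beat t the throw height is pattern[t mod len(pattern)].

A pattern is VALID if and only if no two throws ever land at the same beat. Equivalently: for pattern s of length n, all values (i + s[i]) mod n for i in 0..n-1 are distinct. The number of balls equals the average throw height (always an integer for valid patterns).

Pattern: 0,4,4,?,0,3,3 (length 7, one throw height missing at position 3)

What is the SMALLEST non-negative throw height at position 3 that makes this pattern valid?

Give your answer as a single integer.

i=0: (0 + 0) mod 7 = 0
i=1: (1 + 4) mod 7 = 5
i=2: (2 + 4) mod 7 = 6
i=3: s[i]=? (unknown)
i=4: (4 + 0) mod 7 = 4
i=5: (5 + 3) mod 7 = 1
i=6: (6 + 3) mod 7 = 2
Known residues: [0, 1, 2, 4, 5, 6]; need a permutation of 0..6, so missing residue r = 3
Need (3 + s) mod 7 = 3; smallest s = (3 - 3) mod 7 = 0

Answer: 0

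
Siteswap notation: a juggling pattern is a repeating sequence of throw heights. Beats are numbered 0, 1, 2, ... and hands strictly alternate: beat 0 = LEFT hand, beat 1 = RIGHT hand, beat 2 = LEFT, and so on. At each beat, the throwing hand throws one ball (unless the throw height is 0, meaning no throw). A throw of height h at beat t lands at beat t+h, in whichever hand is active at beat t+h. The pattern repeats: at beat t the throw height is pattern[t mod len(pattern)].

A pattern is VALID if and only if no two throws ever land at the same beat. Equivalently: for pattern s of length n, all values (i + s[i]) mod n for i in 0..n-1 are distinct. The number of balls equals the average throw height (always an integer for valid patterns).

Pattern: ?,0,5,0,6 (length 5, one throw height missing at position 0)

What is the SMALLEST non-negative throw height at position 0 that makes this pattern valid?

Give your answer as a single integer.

Answer: 4

Derivation:
i=0: s[i]=? (unknown)
i=1: (1 + 0) mod 5 = 1
i=2: (2 + 5) mod 5 = 2
i=3: (3 + 0) mod 5 = 3
i=4: (4 + 6) mod 5 = 0
Known residues: [0, 1, 2, 3]; need a permutation of 0..4, so missing residue r = 4
Need (0 + s) mod 5 = 4; smallest s = (4 - 0) mod 5 = 4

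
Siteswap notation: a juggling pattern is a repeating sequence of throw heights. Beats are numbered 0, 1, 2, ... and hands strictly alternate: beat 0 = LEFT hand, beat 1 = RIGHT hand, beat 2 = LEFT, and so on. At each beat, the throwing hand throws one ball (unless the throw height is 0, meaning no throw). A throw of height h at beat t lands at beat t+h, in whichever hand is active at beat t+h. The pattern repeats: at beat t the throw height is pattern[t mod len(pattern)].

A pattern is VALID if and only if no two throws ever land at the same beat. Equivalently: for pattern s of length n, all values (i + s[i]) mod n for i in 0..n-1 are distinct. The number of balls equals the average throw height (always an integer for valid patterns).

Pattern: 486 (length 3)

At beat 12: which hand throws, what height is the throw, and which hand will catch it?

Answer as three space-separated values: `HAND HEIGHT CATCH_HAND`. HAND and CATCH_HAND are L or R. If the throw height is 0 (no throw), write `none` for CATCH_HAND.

Answer: L 4 L

Derivation:
Beat 12: 12 mod 2 = 0, so hand = L
Throw height = pattern[12 mod 3] = pattern[0] = 4
Lands at beat 12+4=16, 16 mod 2 = 0, so catch hand = L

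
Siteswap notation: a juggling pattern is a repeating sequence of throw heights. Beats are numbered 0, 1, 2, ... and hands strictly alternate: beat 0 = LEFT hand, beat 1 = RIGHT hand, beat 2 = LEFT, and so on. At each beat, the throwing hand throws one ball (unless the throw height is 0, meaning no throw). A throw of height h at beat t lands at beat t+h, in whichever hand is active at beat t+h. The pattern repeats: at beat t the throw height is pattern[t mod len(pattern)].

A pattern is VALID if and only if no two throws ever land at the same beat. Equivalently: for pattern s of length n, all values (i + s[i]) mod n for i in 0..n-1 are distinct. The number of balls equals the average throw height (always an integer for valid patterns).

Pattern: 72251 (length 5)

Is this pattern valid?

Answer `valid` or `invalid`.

Answer: invalid

Derivation:
i=0: (i + s[i]) mod n = (0 + 7) mod 5 = 2
i=1: (i + s[i]) mod n = (1 + 2) mod 5 = 3
i=2: (i + s[i]) mod n = (2 + 2) mod 5 = 4
i=3: (i + s[i]) mod n = (3 + 5) mod 5 = 3
i=4: (i + s[i]) mod n = (4 + 1) mod 5 = 0
Residues: [2, 3, 4, 3, 0], distinct: False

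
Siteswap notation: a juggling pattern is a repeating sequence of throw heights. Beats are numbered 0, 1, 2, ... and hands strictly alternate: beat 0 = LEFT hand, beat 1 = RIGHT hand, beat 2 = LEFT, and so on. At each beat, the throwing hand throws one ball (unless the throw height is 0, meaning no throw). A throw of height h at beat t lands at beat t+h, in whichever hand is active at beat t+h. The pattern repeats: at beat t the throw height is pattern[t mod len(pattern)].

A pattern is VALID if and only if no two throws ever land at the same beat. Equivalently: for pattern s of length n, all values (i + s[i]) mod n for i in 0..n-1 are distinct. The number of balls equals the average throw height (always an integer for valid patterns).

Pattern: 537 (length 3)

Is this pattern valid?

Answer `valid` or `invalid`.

Answer: valid

Derivation:
i=0: (i + s[i]) mod n = (0 + 5) mod 3 = 2
i=1: (i + s[i]) mod n = (1 + 3) mod 3 = 1
i=2: (i + s[i]) mod n = (2 + 7) mod 3 = 0
Residues: [2, 1, 0], distinct: True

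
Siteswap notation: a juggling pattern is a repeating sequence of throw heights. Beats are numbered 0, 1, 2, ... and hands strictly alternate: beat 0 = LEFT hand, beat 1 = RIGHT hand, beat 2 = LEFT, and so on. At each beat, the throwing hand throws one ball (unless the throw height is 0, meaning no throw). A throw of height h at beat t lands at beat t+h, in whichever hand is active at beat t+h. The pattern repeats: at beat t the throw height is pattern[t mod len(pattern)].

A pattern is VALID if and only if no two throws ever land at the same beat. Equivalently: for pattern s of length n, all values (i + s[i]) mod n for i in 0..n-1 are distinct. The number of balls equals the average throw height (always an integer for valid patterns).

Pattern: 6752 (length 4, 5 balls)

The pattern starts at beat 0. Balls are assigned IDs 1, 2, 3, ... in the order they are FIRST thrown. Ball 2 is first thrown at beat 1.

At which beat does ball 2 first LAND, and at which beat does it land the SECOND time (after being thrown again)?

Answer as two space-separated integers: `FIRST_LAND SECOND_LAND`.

Beat 0 (L): throw ball1 h=6 -> lands@6:L; in-air after throw: [b1@6:L]
Beat 1 (R): throw ball2 h=7 -> lands@8:L; in-air after throw: [b1@6:L b2@8:L]
Beat 2 (L): throw ball3 h=5 -> lands@7:R; in-air after throw: [b1@6:L b3@7:R b2@8:L]
Beat 3 (R): throw ball4 h=2 -> lands@5:R; in-air after throw: [b4@5:R b1@6:L b3@7:R b2@8:L]
Beat 4 (L): throw ball5 h=6 -> lands@10:L; in-air after throw: [b4@5:R b1@6:L b3@7:R b2@8:L b5@10:L]
Beat 5 (R): throw ball4 h=7 -> lands@12:L; in-air after throw: [b1@6:L b3@7:R b2@8:L b5@10:L b4@12:L]
Beat 6 (L): throw ball1 h=5 -> lands@11:R; in-air after throw: [b3@7:R b2@8:L b5@10:L b1@11:R b4@12:L]
Beat 7 (R): throw ball3 h=2 -> lands@9:R; in-air after throw: [b2@8:L b3@9:R b5@10:L b1@11:R b4@12:L]
Beat 8 (L): throw ball2 h=6 -> lands@14:L; in-air after throw: [b3@9:R b5@10:L b1@11:R b4@12:L b2@14:L]
Beat 9 (R): throw ball3 h=7 -> lands@16:L; in-air after throw: [b5@10:L b1@11:R b4@12:L b2@14:L b3@16:L]
Beat 10 (L): throw ball5 h=5 -> lands@15:R; in-air after throw: [b1@11:R b4@12:L b2@14:L b5@15:R b3@16:L]
Beat 11 (R): throw ball1 h=2 -> lands@13:R; in-air after throw: [b4@12:L b1@13:R b2@14:L b5@15:R b3@16:L]
Beat 12 (L): throw ball4 h=6 -> lands@18:L; in-air after throw: [b1@13:R b2@14:L b5@15:R b3@16:L b4@18:L]
Ball 2: thrown@1 h=7 -> first land @8; rethrown@8 h=6 -> second land @14

Answer: 8 14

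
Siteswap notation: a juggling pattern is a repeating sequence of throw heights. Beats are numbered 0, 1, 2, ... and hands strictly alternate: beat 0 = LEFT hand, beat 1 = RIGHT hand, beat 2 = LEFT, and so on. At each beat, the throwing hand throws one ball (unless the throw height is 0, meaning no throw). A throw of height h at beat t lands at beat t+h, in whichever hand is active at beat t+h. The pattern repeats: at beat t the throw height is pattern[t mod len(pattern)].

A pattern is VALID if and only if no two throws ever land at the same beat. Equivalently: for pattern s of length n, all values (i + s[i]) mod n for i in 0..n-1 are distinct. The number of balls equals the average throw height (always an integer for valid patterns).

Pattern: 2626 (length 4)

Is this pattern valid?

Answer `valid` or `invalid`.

i=0: (i + s[i]) mod n = (0 + 2) mod 4 = 2
i=1: (i + s[i]) mod n = (1 + 6) mod 4 = 3
i=2: (i + s[i]) mod n = (2 + 2) mod 4 = 0
i=3: (i + s[i]) mod n = (3 + 6) mod 4 = 1
Residues: [2, 3, 0, 1], distinct: True

Answer: valid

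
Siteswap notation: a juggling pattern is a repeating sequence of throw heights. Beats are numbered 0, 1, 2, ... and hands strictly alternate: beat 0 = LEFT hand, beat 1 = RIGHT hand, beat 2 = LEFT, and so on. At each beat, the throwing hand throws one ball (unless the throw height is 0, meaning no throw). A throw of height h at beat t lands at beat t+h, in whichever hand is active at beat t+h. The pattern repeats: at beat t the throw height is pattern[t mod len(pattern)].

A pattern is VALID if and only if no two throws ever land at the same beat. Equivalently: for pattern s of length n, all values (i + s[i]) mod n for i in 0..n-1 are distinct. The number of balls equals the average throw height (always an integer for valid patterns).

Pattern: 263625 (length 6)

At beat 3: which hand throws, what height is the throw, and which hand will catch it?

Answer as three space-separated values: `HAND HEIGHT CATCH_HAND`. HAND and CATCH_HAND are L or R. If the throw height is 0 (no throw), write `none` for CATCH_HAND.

Beat 3: 3 mod 2 = 1, so hand = R
Throw height = pattern[3 mod 6] = pattern[3] = 6
Lands at beat 3+6=9, 9 mod 2 = 1, so catch hand = R

Answer: R 6 R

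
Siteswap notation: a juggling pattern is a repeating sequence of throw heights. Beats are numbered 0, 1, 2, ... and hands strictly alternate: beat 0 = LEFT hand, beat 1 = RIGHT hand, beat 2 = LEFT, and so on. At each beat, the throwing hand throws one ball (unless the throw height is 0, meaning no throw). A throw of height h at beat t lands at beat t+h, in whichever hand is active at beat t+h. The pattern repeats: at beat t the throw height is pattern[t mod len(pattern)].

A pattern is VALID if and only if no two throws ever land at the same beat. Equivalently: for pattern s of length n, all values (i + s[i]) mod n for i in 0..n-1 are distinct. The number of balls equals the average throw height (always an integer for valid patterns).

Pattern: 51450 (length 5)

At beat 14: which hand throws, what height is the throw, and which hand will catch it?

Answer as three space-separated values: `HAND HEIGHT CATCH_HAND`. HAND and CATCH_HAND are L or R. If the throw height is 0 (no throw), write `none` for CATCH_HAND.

Beat 14: 14 mod 2 = 0, so hand = L
Throw height = pattern[14 mod 5] = pattern[4] = 0

Answer: L 0 none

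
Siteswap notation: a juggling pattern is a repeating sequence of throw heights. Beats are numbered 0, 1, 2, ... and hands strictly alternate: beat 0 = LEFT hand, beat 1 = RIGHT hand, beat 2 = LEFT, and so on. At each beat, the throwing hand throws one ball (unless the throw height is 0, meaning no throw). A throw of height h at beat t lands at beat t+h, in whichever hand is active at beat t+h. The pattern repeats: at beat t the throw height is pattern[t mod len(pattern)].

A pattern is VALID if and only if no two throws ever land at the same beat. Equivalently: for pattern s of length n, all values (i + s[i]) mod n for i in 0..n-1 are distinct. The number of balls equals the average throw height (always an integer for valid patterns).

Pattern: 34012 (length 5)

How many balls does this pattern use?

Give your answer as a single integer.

Pattern = [3, 4, 0, 1, 2], length n = 5
  position 0: throw height = 3, running sum = 3
  position 1: throw height = 4, running sum = 7
  position 2: throw height = 0, running sum = 7
  position 3: throw height = 1, running sum = 8
  position 4: throw height = 2, running sum = 10
Total sum = 10; balls = sum / n = 10 / 5 = 2

Answer: 2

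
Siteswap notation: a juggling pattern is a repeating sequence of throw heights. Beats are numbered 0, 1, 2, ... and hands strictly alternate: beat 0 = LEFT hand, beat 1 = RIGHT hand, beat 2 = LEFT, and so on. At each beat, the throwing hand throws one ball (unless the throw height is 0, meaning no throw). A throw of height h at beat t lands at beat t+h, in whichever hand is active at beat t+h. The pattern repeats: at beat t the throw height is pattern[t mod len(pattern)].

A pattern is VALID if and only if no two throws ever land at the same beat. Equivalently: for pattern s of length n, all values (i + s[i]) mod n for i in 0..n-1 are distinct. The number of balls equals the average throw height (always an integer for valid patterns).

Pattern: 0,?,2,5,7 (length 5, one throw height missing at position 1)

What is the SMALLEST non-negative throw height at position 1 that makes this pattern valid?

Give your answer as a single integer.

i=0: (0 + 0) mod 5 = 0
i=1: s[i]=? (unknown)
i=2: (2 + 2) mod 5 = 4
i=3: (3 + 5) mod 5 = 3
i=4: (4 + 7) mod 5 = 1
Known residues: [0, 1, 3, 4]; need a permutation of 0..4, so missing residue r = 2
Need (1 + s) mod 5 = 2; smallest s = (2 - 1) mod 5 = 1

Answer: 1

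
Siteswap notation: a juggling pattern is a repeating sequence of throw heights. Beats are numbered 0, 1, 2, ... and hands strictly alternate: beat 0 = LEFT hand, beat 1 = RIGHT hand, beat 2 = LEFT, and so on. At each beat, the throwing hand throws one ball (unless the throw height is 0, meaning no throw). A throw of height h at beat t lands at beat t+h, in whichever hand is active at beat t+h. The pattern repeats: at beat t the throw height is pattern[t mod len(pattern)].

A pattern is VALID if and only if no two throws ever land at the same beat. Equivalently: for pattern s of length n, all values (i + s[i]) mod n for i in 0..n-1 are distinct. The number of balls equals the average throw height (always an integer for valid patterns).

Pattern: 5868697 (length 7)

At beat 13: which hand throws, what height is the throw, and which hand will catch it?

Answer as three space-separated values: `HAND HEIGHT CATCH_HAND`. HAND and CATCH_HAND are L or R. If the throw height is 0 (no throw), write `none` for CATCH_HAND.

Answer: R 7 L

Derivation:
Beat 13: 13 mod 2 = 1, so hand = R
Throw height = pattern[13 mod 7] = pattern[6] = 7
Lands at beat 13+7=20, 20 mod 2 = 0, so catch hand = L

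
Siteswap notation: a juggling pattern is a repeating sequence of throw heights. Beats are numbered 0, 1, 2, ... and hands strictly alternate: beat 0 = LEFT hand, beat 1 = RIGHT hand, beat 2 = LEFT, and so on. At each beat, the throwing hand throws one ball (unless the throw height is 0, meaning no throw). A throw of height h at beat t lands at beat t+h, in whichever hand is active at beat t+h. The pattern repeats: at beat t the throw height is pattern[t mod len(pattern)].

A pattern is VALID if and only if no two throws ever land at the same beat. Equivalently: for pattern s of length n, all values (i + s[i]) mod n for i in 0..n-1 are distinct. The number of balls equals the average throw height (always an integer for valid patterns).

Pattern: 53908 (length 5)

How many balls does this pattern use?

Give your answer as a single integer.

Pattern = [5, 3, 9, 0, 8], length n = 5
  position 0: throw height = 5, running sum = 5
  position 1: throw height = 3, running sum = 8
  position 2: throw height = 9, running sum = 17
  position 3: throw height = 0, running sum = 17
  position 4: throw height = 8, running sum = 25
Total sum = 25; balls = sum / n = 25 / 5 = 5

Answer: 5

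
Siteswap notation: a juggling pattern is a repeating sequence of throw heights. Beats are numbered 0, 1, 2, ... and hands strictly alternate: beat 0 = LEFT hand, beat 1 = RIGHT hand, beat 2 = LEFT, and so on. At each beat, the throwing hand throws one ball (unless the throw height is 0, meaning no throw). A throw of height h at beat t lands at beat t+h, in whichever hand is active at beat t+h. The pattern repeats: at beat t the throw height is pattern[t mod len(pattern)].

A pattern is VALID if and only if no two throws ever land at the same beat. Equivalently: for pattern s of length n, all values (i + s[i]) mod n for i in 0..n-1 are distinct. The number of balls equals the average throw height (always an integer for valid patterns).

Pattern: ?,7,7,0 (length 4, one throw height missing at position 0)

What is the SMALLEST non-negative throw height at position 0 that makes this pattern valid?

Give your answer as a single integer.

i=0: s[i]=? (unknown)
i=1: (1 + 7) mod 4 = 0
i=2: (2 + 7) mod 4 = 1
i=3: (3 + 0) mod 4 = 3
Known residues: [0, 1, 3]; need a permutation of 0..3, so missing residue r = 2
Need (0 + s) mod 4 = 2; smallest s = (2 - 0) mod 4 = 2

Answer: 2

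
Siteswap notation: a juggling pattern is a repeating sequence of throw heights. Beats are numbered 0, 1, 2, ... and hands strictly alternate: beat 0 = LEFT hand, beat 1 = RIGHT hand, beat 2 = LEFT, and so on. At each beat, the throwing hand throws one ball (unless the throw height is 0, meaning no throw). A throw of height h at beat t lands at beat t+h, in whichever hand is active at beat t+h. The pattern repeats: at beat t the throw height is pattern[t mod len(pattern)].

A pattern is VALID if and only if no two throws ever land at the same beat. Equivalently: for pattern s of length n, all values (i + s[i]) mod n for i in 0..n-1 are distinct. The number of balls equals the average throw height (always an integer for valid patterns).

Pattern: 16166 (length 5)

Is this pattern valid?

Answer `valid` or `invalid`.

Answer: valid

Derivation:
i=0: (i + s[i]) mod n = (0 + 1) mod 5 = 1
i=1: (i + s[i]) mod n = (1 + 6) mod 5 = 2
i=2: (i + s[i]) mod n = (2 + 1) mod 5 = 3
i=3: (i + s[i]) mod n = (3 + 6) mod 5 = 4
i=4: (i + s[i]) mod n = (4 + 6) mod 5 = 0
Residues: [1, 2, 3, 4, 0], distinct: True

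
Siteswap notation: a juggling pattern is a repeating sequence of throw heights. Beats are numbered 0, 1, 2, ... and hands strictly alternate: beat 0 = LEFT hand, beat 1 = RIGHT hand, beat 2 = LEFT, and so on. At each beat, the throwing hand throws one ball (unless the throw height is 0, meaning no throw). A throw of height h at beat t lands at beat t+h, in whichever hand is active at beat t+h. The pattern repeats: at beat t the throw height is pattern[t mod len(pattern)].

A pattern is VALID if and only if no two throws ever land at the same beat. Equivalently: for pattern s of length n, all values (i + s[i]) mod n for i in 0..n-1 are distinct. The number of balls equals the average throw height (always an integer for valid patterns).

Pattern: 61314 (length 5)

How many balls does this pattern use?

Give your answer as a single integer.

Answer: 3

Derivation:
Pattern = [6, 1, 3, 1, 4], length n = 5
  position 0: throw height = 6, running sum = 6
  position 1: throw height = 1, running sum = 7
  position 2: throw height = 3, running sum = 10
  position 3: throw height = 1, running sum = 11
  position 4: throw height = 4, running sum = 15
Total sum = 15; balls = sum / n = 15 / 5 = 3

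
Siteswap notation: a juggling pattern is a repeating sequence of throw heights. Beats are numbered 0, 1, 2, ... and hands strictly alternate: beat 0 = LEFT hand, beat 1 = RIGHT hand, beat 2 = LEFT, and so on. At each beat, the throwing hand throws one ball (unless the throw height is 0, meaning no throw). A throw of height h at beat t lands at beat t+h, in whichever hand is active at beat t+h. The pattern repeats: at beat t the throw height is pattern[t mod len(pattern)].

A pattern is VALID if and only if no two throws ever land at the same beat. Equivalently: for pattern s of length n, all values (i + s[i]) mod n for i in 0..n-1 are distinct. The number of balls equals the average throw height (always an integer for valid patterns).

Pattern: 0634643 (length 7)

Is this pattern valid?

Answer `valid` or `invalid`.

i=0: (i + s[i]) mod n = (0 + 0) mod 7 = 0
i=1: (i + s[i]) mod n = (1 + 6) mod 7 = 0
i=2: (i + s[i]) mod n = (2 + 3) mod 7 = 5
i=3: (i + s[i]) mod n = (3 + 4) mod 7 = 0
i=4: (i + s[i]) mod n = (4 + 6) mod 7 = 3
i=5: (i + s[i]) mod n = (5 + 4) mod 7 = 2
i=6: (i + s[i]) mod n = (6 + 3) mod 7 = 2
Residues: [0, 0, 5, 0, 3, 2, 2], distinct: False

Answer: invalid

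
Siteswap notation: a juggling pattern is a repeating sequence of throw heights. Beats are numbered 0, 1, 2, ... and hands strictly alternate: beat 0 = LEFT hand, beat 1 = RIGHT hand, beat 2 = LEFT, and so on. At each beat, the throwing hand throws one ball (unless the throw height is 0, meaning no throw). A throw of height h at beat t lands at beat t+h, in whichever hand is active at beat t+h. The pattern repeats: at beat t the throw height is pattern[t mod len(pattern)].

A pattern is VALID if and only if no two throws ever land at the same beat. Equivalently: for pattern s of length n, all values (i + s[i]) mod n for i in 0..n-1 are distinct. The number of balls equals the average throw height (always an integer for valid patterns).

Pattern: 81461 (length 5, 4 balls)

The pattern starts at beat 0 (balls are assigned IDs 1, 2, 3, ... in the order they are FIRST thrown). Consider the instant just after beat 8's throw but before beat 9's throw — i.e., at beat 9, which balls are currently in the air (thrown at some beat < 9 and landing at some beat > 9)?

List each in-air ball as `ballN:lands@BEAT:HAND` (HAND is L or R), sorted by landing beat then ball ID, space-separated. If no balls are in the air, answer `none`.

Answer: ball2:lands@11:R ball4:lands@13:R ball1:lands@14:L

Derivation:
Beat 0 (L): throw ball1 h=8 -> lands@8:L; in-air after throw: [b1@8:L]
Beat 1 (R): throw ball2 h=1 -> lands@2:L; in-air after throw: [b2@2:L b1@8:L]
Beat 2 (L): throw ball2 h=4 -> lands@6:L; in-air after throw: [b2@6:L b1@8:L]
Beat 3 (R): throw ball3 h=6 -> lands@9:R; in-air after throw: [b2@6:L b1@8:L b3@9:R]
Beat 4 (L): throw ball4 h=1 -> lands@5:R; in-air after throw: [b4@5:R b2@6:L b1@8:L b3@9:R]
Beat 5 (R): throw ball4 h=8 -> lands@13:R; in-air after throw: [b2@6:L b1@8:L b3@9:R b4@13:R]
Beat 6 (L): throw ball2 h=1 -> lands@7:R; in-air after throw: [b2@7:R b1@8:L b3@9:R b4@13:R]
Beat 7 (R): throw ball2 h=4 -> lands@11:R; in-air after throw: [b1@8:L b3@9:R b2@11:R b4@13:R]
Beat 8 (L): throw ball1 h=6 -> lands@14:L; in-air after throw: [b3@9:R b2@11:R b4@13:R b1@14:L]
Beat 9 (R): throw ball3 h=1 -> lands@10:L; in-air after throw: [b3@10:L b2@11:R b4@13:R b1@14:L]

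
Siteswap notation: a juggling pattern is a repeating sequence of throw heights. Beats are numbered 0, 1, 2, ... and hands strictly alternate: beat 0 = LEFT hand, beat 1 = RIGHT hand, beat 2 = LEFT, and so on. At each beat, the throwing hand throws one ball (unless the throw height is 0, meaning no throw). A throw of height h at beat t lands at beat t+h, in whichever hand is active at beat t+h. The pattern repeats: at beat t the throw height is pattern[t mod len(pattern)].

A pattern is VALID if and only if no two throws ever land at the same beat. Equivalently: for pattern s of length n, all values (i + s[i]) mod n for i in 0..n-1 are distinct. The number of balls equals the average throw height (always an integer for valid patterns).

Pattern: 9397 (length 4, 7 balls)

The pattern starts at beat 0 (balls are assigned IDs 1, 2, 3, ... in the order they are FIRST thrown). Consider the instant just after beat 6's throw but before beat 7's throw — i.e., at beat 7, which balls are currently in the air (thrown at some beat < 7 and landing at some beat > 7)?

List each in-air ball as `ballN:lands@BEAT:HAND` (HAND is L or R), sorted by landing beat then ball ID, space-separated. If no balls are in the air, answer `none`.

Beat 0 (L): throw ball1 h=9 -> lands@9:R; in-air after throw: [b1@9:R]
Beat 1 (R): throw ball2 h=3 -> lands@4:L; in-air after throw: [b2@4:L b1@9:R]
Beat 2 (L): throw ball3 h=9 -> lands@11:R; in-air after throw: [b2@4:L b1@9:R b3@11:R]
Beat 3 (R): throw ball4 h=7 -> lands@10:L; in-air after throw: [b2@4:L b1@9:R b4@10:L b3@11:R]
Beat 4 (L): throw ball2 h=9 -> lands@13:R; in-air after throw: [b1@9:R b4@10:L b3@11:R b2@13:R]
Beat 5 (R): throw ball5 h=3 -> lands@8:L; in-air after throw: [b5@8:L b1@9:R b4@10:L b3@11:R b2@13:R]
Beat 6 (L): throw ball6 h=9 -> lands@15:R; in-air after throw: [b5@8:L b1@9:R b4@10:L b3@11:R b2@13:R b6@15:R]
Beat 7 (R): throw ball7 h=7 -> lands@14:L; in-air after throw: [b5@8:L b1@9:R b4@10:L b3@11:R b2@13:R b7@14:L b6@15:R]

Answer: ball5:lands@8:L ball1:lands@9:R ball4:lands@10:L ball3:lands@11:R ball2:lands@13:R ball6:lands@15:R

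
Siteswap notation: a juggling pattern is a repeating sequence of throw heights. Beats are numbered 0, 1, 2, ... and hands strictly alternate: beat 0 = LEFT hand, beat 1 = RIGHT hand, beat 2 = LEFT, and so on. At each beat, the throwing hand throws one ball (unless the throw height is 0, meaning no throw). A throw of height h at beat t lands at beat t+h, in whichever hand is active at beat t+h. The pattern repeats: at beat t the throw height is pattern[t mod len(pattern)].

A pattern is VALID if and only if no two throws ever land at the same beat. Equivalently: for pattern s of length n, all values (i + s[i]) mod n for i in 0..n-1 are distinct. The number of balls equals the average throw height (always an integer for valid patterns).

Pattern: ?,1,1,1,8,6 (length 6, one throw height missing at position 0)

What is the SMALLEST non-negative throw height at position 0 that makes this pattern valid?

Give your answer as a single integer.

Answer: 1

Derivation:
i=0: s[i]=? (unknown)
i=1: (1 + 1) mod 6 = 2
i=2: (2 + 1) mod 6 = 3
i=3: (3 + 1) mod 6 = 4
i=4: (4 + 8) mod 6 = 0
i=5: (5 + 6) mod 6 = 5
Known residues: [0, 2, 3, 4, 5]; need a permutation of 0..5, so missing residue r = 1
Need (0 + s) mod 6 = 1; smallest s = (1 - 0) mod 6 = 1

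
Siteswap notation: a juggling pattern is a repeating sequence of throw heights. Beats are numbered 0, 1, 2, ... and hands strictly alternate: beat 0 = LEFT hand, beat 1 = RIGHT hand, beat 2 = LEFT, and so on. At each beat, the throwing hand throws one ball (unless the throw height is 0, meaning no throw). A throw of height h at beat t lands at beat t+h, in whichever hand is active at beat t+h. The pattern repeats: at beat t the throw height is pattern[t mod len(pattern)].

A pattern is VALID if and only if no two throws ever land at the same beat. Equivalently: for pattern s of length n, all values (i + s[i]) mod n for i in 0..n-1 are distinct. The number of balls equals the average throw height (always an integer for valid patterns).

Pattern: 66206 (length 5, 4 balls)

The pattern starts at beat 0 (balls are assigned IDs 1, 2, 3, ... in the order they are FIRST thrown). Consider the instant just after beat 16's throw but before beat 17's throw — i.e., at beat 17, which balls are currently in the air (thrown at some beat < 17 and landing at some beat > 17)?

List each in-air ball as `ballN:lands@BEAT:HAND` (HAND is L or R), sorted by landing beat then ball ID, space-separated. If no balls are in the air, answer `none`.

Answer: ball1:lands@20:L ball2:lands@21:R ball3:lands@22:L

Derivation:
Beat 0 (L): throw ball1 h=6 -> lands@6:L; in-air after throw: [b1@6:L]
Beat 1 (R): throw ball2 h=6 -> lands@7:R; in-air after throw: [b1@6:L b2@7:R]
Beat 2 (L): throw ball3 h=2 -> lands@4:L; in-air after throw: [b3@4:L b1@6:L b2@7:R]
Beat 4 (L): throw ball3 h=6 -> lands@10:L; in-air after throw: [b1@6:L b2@7:R b3@10:L]
Beat 5 (R): throw ball4 h=6 -> lands@11:R; in-air after throw: [b1@6:L b2@7:R b3@10:L b4@11:R]
Beat 6 (L): throw ball1 h=6 -> lands@12:L; in-air after throw: [b2@7:R b3@10:L b4@11:R b1@12:L]
Beat 7 (R): throw ball2 h=2 -> lands@9:R; in-air after throw: [b2@9:R b3@10:L b4@11:R b1@12:L]
Beat 9 (R): throw ball2 h=6 -> lands@15:R; in-air after throw: [b3@10:L b4@11:R b1@12:L b2@15:R]
Beat 10 (L): throw ball3 h=6 -> lands@16:L; in-air after throw: [b4@11:R b1@12:L b2@15:R b3@16:L]
Beat 11 (R): throw ball4 h=6 -> lands@17:R; in-air after throw: [b1@12:L b2@15:R b3@16:L b4@17:R]
Beat 12 (L): throw ball1 h=2 -> lands@14:L; in-air after throw: [b1@14:L b2@15:R b3@16:L b4@17:R]
Beat 14 (L): throw ball1 h=6 -> lands@20:L; in-air after throw: [b2@15:R b3@16:L b4@17:R b1@20:L]
Beat 15 (R): throw ball2 h=6 -> lands@21:R; in-air after throw: [b3@16:L b4@17:R b1@20:L b2@21:R]
Beat 16 (L): throw ball3 h=6 -> lands@22:L; in-air after throw: [b4@17:R b1@20:L b2@21:R b3@22:L]
Beat 17 (R): throw ball4 h=2 -> lands@19:R; in-air after throw: [b4@19:R b1@20:L b2@21:R b3@22:L]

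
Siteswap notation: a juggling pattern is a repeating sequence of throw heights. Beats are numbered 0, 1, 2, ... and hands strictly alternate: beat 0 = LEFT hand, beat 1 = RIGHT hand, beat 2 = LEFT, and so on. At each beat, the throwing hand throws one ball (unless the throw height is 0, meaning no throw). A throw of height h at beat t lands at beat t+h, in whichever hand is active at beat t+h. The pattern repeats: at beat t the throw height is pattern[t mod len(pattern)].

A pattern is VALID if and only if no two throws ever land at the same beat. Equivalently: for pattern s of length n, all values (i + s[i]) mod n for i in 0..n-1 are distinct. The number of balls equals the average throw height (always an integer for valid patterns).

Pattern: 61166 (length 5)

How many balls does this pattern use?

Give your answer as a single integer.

Answer: 4

Derivation:
Pattern = [6, 1, 1, 6, 6], length n = 5
  position 0: throw height = 6, running sum = 6
  position 1: throw height = 1, running sum = 7
  position 2: throw height = 1, running sum = 8
  position 3: throw height = 6, running sum = 14
  position 4: throw height = 6, running sum = 20
Total sum = 20; balls = sum / n = 20 / 5 = 4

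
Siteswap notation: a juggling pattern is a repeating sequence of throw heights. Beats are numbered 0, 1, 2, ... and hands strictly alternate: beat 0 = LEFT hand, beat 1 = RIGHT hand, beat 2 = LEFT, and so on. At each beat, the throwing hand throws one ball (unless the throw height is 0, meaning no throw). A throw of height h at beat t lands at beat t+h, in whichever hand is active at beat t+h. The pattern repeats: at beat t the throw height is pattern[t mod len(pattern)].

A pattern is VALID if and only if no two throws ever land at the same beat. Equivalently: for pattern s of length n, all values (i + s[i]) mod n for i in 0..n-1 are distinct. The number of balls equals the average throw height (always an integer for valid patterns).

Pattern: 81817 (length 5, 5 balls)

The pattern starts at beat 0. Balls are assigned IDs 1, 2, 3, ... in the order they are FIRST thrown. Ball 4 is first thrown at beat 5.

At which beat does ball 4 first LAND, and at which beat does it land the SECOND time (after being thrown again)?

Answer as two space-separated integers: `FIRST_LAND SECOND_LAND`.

Answer: 13 14

Derivation:
Beat 0 (L): throw ball1 h=8 -> lands@8:L; in-air after throw: [b1@8:L]
Beat 1 (R): throw ball2 h=1 -> lands@2:L; in-air after throw: [b2@2:L b1@8:L]
Beat 2 (L): throw ball2 h=8 -> lands@10:L; in-air after throw: [b1@8:L b2@10:L]
Beat 3 (R): throw ball3 h=1 -> lands@4:L; in-air after throw: [b3@4:L b1@8:L b2@10:L]
Beat 4 (L): throw ball3 h=7 -> lands@11:R; in-air after throw: [b1@8:L b2@10:L b3@11:R]
Beat 5 (R): throw ball4 h=8 -> lands@13:R; in-air after throw: [b1@8:L b2@10:L b3@11:R b4@13:R]
Beat 6 (L): throw ball5 h=1 -> lands@7:R; in-air after throw: [b5@7:R b1@8:L b2@10:L b3@11:R b4@13:R]
Beat 7 (R): throw ball5 h=8 -> lands@15:R; in-air after throw: [b1@8:L b2@10:L b3@11:R b4@13:R b5@15:R]
Beat 8 (L): throw ball1 h=1 -> lands@9:R; in-air after throw: [b1@9:R b2@10:L b3@11:R b4@13:R b5@15:R]
Beat 9 (R): throw ball1 h=7 -> lands@16:L; in-air after throw: [b2@10:L b3@11:R b4@13:R b5@15:R b1@16:L]
Beat 10 (L): throw ball2 h=8 -> lands@18:L; in-air after throw: [b3@11:R b4@13:R b5@15:R b1@16:L b2@18:L]
Beat 11 (R): throw ball3 h=1 -> lands@12:L; in-air after throw: [b3@12:L b4@13:R b5@15:R b1@16:L b2@18:L]
Beat 12 (L): throw ball3 h=8 -> lands@20:L; in-air after throw: [b4@13:R b5@15:R b1@16:L b2@18:L b3@20:L]
Beat 13 (R): throw ball4 h=1 -> lands@14:L; in-air after throw: [b4@14:L b5@15:R b1@16:L b2@18:L b3@20:L]
Beat 14 (L): throw ball4 h=7 -> lands@21:R; in-air after throw: [b5@15:R b1@16:L b2@18:L b3@20:L b4@21:R]
Ball 4: thrown@5 h=8 -> first land @13; rethrown@13 h=1 -> second land @14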